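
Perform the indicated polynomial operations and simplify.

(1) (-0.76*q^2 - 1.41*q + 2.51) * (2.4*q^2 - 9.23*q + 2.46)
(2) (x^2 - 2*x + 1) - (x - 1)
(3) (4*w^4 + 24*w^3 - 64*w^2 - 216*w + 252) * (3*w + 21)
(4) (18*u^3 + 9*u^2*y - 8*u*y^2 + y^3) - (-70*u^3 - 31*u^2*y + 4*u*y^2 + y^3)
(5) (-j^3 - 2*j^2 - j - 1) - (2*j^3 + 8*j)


(1) = -1.824*q^4 + 3.6308*q^3 + 17.1687*q^2 - 26.6359*q + 6.1746
(2) = x^2 - 3*x + 2
(3) = 12*w^5 + 156*w^4 + 312*w^3 - 1992*w^2 - 3780*w + 5292
(4) = 88*u^3 + 40*u^2*y - 12*u*y^2
(5) = -3*j^3 - 2*j^2 - 9*j - 1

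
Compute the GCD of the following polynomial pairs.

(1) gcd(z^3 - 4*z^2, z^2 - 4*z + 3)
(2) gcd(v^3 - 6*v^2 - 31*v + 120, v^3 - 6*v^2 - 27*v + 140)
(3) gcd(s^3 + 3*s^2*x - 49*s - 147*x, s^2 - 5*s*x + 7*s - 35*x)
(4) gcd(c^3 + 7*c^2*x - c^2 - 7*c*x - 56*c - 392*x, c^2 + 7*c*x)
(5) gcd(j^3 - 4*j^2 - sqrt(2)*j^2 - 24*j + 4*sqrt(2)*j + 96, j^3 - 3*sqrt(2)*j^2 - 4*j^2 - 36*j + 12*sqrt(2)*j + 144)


(1) = gcd(z^2*(z - 4), (z - 3)*(z - 1)) = 1
(2) = gcd((v - 8)*(v - 3)*(v + 5), (v - 7)*(v - 4)*(v + 5)) = v + 5
(3) = gcd((s - 7)*(s + 7)*(s + 3*x), (s + 7)*(s - 5*x)) = s + 7
(4) = gcd((c - 8)*(c + 7)*(c + 7*x), c*(c + 7*x)) = c + 7*x
(5) = j^2 + j*(-4 + 3*sqrt(2)) - 12*sqrt(2)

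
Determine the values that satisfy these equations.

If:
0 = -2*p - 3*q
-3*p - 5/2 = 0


Then:
p = -5/6
q = 5/9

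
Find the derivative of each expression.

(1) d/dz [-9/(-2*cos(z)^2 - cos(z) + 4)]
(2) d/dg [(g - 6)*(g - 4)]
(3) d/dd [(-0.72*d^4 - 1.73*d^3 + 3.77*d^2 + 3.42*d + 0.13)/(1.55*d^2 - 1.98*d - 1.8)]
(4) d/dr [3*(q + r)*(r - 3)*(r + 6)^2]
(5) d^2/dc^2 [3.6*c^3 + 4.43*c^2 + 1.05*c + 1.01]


(1) = 9*(4*cos(z) + 1)*sin(z)/(cos(z) + cos(2*z) - 3)^2
(2) = 2*g - 10
(3) = (-2.232*d^5 + 1.5953*d^4 + 12.0348*d^3 - 3.4236*d^2 - 13.975*d - 5.8986)/(2.4025*d^4 - 6.138*d^3 - 1.6596*d^2 + 7.128*d + 3.24)
(4) = 9*q*r^2 + 54*q*r + 12*r^3 + 81*r^2 - 324
(5) = 21.6*c + 8.86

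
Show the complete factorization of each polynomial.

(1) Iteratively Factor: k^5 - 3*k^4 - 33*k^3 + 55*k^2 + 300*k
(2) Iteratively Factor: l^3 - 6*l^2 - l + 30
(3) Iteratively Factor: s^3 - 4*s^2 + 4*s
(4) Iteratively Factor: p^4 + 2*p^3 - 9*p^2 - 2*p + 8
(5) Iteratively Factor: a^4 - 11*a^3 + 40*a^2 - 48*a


(1) = (k)*(k^4 - 3*k^3 - 33*k^2 + 55*k + 300) = k*(k - 5)*(k^3 + 2*k^2 - 23*k - 60) = k*(k - 5)^2*(k^2 + 7*k + 12) = k*(k - 5)^2*(k + 3)*(k + 4)
(2) = (l - 3)*(l^2 - 3*l - 10) = (l - 3)*(l + 2)*(l - 5)
(3) = (s - 2)*(s^2 - 2*s) = (s - 2)^2*(s)
(4) = (p - 2)*(p^3 + 4*p^2 - p - 4) = (p - 2)*(p - 1)*(p^2 + 5*p + 4) = (p - 2)*(p - 1)*(p + 1)*(p + 4)
(5) = (a)*(a^3 - 11*a^2 + 40*a - 48) = a*(a - 3)*(a^2 - 8*a + 16) = a*(a - 4)*(a - 3)*(a - 4)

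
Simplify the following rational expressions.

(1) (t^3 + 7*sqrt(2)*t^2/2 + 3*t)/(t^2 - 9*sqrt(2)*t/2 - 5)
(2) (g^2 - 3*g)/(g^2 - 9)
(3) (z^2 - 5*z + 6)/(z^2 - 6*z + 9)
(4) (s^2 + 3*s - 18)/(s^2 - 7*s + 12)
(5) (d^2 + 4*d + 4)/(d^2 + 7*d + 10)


(1) = (4*t^2 + 12*sqrt(2)*t)/(4*t - 20*sqrt(2))
(2) = g/(g + 3)
(3) = (z - 2)/(z - 3)
(4) = (s + 6)/(s - 4)
(5) = (d + 2)/(d + 5)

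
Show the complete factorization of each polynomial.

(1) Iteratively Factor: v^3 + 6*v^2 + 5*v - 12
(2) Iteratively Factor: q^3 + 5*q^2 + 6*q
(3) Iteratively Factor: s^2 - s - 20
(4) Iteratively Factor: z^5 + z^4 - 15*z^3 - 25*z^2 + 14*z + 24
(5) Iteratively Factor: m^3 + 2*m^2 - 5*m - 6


(1) = (v + 4)*(v^2 + 2*v - 3) = (v - 1)*(v + 4)*(v + 3)
(2) = (q)*(q^2 + 5*q + 6) = q*(q + 3)*(q + 2)
(3) = (s + 4)*(s - 5)
(4) = (z + 2)*(z^4 - z^3 - 13*z^2 + z + 12) = (z - 1)*(z + 2)*(z^3 - 13*z - 12) = (z - 1)*(z + 2)*(z + 3)*(z^2 - 3*z - 4) = (z - 4)*(z - 1)*(z + 2)*(z + 3)*(z + 1)
(5) = (m + 3)*(m^2 - m - 2) = (m - 2)*(m + 3)*(m + 1)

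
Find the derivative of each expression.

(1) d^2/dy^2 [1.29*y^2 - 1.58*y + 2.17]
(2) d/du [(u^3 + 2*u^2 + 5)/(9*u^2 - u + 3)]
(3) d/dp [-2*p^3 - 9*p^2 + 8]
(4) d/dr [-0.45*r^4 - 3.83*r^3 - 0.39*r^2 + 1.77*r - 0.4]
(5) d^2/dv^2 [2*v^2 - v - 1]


(1) = 2.58000000000000
(2) = (u*(3*u + 4)*(9*u^2 - u + 3) - (18*u - 1)*(u^3 + 2*u^2 + 5))/(9*u^2 - u + 3)^2
(3) = 6*p*(-p - 3)
(4) = -1.8*r^3 - 11.49*r^2 - 0.78*r + 1.77
(5) = 4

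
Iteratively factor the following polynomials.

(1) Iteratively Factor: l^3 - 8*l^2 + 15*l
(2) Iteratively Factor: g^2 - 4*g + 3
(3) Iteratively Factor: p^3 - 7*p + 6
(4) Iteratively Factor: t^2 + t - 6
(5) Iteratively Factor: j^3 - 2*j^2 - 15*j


(1) = (l - 5)*(l^2 - 3*l) = (l - 5)*(l - 3)*(l)
(2) = (g - 3)*(g - 1)
(3) = (p - 1)*(p^2 + p - 6) = (p - 2)*(p - 1)*(p + 3)
(4) = (t - 2)*(t + 3)
(5) = (j + 3)*(j^2 - 5*j) = j*(j + 3)*(j - 5)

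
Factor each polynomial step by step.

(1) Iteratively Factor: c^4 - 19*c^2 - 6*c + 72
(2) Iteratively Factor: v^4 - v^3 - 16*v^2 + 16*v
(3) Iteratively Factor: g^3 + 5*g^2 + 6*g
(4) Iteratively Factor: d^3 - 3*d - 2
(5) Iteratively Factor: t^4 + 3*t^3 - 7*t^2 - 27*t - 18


(1) = (c - 2)*(c^3 + 2*c^2 - 15*c - 36) = (c - 2)*(c + 3)*(c^2 - c - 12) = (c - 4)*(c - 2)*(c + 3)*(c + 3)
(2) = (v + 4)*(v^3 - 5*v^2 + 4*v) = (v - 4)*(v + 4)*(v^2 - v) = v*(v - 4)*(v + 4)*(v - 1)
(3) = (g + 2)*(g^2 + 3*g) = (g + 2)*(g + 3)*(g)
(4) = (d + 1)*(d^2 - d - 2) = (d + 1)^2*(d - 2)
(5) = (t + 1)*(t^3 + 2*t^2 - 9*t - 18) = (t - 3)*(t + 1)*(t^2 + 5*t + 6) = (t - 3)*(t + 1)*(t + 2)*(t + 3)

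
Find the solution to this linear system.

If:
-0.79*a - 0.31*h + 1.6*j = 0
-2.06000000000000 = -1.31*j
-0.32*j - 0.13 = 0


Then:
No Solution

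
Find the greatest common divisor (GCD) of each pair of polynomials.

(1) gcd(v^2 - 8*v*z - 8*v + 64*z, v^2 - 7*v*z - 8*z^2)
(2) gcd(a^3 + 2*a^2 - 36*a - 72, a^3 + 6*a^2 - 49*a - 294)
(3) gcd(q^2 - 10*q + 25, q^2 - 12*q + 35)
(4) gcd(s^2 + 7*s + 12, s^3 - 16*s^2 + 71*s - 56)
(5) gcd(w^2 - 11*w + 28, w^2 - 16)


(1) = gcd((v - 8)*(v - 8*z), (v - 8*z)*(v + z)) = -v + 8*z
(2) = gcd((a - 6)*(a + 2)*(a + 6), (a - 7)*(a + 6)*(a + 7)) = a + 6
(3) = gcd((q - 5)^2, (q - 7)*(q - 5)) = q - 5
(4) = gcd((s + 3)*(s + 4), (s - 8)*(s - 7)*(s - 1)) = 1
(5) = w - 4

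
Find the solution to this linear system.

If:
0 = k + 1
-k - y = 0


Then:
k = -1
y = 1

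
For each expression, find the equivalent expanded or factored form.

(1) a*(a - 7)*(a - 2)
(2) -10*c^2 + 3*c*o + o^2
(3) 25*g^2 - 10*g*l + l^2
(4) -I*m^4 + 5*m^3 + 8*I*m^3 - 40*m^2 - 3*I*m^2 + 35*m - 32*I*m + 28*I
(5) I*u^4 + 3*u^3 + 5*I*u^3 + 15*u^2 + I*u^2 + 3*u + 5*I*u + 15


(1) = a^3 - 9*a^2 + 14*a
(2) = (-2*c + o)*(5*c + o)
(3) = (-5*g + l)^2
(4) = (m - 7)*(m - 1)*(m + 4*I)*(-I*m + 1)
(5) = (u + 5)*(u - 3*I)*(u + I)*(I*u + 1)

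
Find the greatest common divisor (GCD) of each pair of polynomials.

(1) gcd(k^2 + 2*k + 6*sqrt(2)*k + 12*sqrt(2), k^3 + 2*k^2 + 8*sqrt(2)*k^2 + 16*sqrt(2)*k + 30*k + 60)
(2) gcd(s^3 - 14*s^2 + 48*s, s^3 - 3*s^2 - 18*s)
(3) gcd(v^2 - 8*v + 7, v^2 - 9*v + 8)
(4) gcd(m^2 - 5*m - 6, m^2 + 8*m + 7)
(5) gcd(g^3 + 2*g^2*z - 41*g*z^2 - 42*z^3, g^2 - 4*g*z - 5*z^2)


(1) = k + 2
(2) = gcd(s*(s - 8)*(s - 6), s*(s - 6)*(s + 3)) = s^2 - 6*s
(3) = v - 1
(4) = gcd((m - 6)*(m + 1), (m + 1)*(m + 7)) = m + 1
(5) = gcd((g - 6*z)*(g + z)*(g + 7*z), (g - 5*z)*(g + z)) = g + z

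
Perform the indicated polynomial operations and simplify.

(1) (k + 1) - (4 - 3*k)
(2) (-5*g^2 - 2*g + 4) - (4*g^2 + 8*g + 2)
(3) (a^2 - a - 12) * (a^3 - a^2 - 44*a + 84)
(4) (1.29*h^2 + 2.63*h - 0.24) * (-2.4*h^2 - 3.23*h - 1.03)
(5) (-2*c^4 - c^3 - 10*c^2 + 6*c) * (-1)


(1) = 4*k - 3
(2) = -9*g^2 - 10*g + 2
(3) = a^5 - 2*a^4 - 55*a^3 + 140*a^2 + 444*a - 1008
(4) = -3.096*h^4 - 10.4787*h^3 - 9.2476*h^2 - 1.9337*h + 0.2472
(5) = 2*c^4 + c^3 + 10*c^2 - 6*c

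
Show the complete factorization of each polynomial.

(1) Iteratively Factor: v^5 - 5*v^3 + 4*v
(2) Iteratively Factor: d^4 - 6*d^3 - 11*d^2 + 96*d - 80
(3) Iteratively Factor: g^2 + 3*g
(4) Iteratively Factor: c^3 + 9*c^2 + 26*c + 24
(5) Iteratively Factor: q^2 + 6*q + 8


(1) = (v + 1)*(v^4 - v^3 - 4*v^2 + 4*v) = (v - 1)*(v + 1)*(v^3 - 4*v) = (v - 2)*(v - 1)*(v + 1)*(v^2 + 2*v) = v*(v - 2)*(v - 1)*(v + 1)*(v + 2)
(2) = (d + 4)*(d^3 - 10*d^2 + 29*d - 20) = (d - 5)*(d + 4)*(d^2 - 5*d + 4) = (d - 5)*(d - 4)*(d + 4)*(d - 1)
(3) = (g + 3)*(g)
(4) = (c + 3)*(c^2 + 6*c + 8) = (c + 3)*(c + 4)*(c + 2)
(5) = (q + 2)*(q + 4)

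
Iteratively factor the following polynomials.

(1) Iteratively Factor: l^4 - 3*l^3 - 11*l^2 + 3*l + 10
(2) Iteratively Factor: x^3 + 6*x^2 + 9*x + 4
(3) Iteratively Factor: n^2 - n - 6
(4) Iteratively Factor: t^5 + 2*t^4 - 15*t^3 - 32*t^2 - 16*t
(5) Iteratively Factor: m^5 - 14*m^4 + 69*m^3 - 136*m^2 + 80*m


(1) = (l + 1)*(l^3 - 4*l^2 - 7*l + 10) = (l + 1)*(l + 2)*(l^2 - 6*l + 5) = (l - 1)*(l + 1)*(l + 2)*(l - 5)
(2) = (x + 1)*(x^2 + 5*x + 4) = (x + 1)*(x + 4)*(x + 1)
(3) = (n + 2)*(n - 3)
(4) = (t - 4)*(t^4 + 6*t^3 + 9*t^2 + 4*t) = (t - 4)*(t + 4)*(t^3 + 2*t^2 + t) = (t - 4)*(t + 1)*(t + 4)*(t^2 + t) = t*(t - 4)*(t + 1)*(t + 4)*(t + 1)
(5) = (m)*(m^4 - 14*m^3 + 69*m^2 - 136*m + 80) = m*(m - 4)*(m^3 - 10*m^2 + 29*m - 20) = m*(m - 5)*(m - 4)*(m^2 - 5*m + 4) = m*(m - 5)*(m - 4)^2*(m - 1)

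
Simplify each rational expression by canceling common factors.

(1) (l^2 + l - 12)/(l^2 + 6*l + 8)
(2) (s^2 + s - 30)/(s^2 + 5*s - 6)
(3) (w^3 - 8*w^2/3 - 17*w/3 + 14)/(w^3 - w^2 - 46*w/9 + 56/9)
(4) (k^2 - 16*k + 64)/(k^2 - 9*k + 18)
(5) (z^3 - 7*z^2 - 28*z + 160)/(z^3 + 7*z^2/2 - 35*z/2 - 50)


(1) = (l - 3)/(l + 2)
(2) = (s - 5)/(s - 1)
(3) = (3*w - 9)/(3*w - 4)
(4) = (k^2 - 16*k + 64)/(k^2 - 9*k + 18)
(5) = (2*z - 16)/(2*z + 5)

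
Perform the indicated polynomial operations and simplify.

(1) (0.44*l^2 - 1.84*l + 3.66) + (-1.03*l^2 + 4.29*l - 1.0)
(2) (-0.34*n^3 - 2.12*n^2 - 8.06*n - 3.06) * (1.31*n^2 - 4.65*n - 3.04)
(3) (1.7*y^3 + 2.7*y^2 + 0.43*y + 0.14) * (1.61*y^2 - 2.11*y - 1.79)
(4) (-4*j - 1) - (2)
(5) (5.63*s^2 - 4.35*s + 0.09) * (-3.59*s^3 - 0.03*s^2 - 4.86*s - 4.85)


(1) = -0.59*l^2 + 2.45*l + 2.66
(2) = -0.4454*n^5 - 1.1962*n^4 + 0.333*n^3 + 39.9152*n^2 + 38.7314*n + 9.3024
(3) = 2.737*y^5 + 0.76*y^4 - 8.0477*y^3 - 5.5149*y^2 - 1.0651*y - 0.2506
(4) = -4*j - 3
(5) = -20.2117*s^5 + 15.4476*s^4 - 27.5544*s^3 - 6.1672*s^2 + 20.6601*s - 0.4365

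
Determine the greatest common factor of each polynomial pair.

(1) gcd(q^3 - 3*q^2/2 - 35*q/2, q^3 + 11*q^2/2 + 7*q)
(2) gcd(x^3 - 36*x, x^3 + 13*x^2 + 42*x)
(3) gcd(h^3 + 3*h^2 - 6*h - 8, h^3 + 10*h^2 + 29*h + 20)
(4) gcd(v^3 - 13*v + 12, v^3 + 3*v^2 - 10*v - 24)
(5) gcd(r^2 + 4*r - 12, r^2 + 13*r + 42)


(1) = gcd(q*(q - 5)*(q + 7/2), q*(q + 2)*(q + 7/2)) = q^2 + 7*q/2
(2) = gcd(x*(x - 6)*(x + 6), x*(x + 6)*(x + 7)) = x^2 + 6*x
(3) = gcd((h - 2)*(h + 1)*(h + 4), (h + 1)*(h + 4)*(h + 5)) = h^2 + 5*h + 4
(4) = gcd((v - 3)*(v - 1)*(v + 4), (v - 3)*(v + 2)*(v + 4)) = v^2 + v - 12
(5) = r + 6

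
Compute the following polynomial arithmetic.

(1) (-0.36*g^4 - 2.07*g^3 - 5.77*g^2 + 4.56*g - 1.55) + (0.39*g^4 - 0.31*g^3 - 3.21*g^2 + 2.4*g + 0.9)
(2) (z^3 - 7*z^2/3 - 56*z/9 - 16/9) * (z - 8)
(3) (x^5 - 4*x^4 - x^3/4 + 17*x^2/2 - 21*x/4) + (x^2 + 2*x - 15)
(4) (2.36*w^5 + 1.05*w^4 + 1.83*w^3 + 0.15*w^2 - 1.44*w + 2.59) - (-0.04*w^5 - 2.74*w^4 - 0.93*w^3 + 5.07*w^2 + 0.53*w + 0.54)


(1) = 0.03*g^4 - 2.38*g^3 - 8.98*g^2 + 6.96*g - 0.65
(2) = z^4 - 31*z^3/3 + 112*z^2/9 + 48*z + 128/9
(3) = x^5 - 4*x^4 - x^3/4 + 19*x^2/2 - 13*x/4 - 15
(4) = 2.4*w^5 + 3.79*w^4 + 2.76*w^3 - 4.92*w^2 - 1.97*w + 2.05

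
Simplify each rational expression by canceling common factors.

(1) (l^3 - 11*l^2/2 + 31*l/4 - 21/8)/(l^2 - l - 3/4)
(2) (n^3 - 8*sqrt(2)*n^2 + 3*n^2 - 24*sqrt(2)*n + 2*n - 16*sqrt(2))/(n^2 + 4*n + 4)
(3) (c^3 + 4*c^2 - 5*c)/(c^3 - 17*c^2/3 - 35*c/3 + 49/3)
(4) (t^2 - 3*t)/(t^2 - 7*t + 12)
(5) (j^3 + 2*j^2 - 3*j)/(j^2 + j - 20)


(1) = (4*l^2 - 16*l + 7)/(4*l + 2)
(2) = (n^2 + n*(1 - 8*sqrt(2)) - 8*sqrt(2))/(n + 2)
(3) = (3*c^2 + 15*c)/(3*c^2 - 14*c - 49)
(4) = t/(t - 4)
(5) = (j^3 + 2*j^2 - 3*j)/(j^2 + j - 20)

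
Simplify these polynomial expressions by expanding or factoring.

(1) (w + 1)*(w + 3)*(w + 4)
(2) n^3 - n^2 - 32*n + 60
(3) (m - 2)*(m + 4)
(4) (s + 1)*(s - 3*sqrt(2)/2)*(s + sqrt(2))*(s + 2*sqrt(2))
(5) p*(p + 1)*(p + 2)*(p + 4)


(1) = w^3 + 8*w^2 + 19*w + 12
(2) = (n - 5)*(n - 2)*(n + 6)
(3) = m^2 + 2*m - 8
(4) = s^4 + s^3 + 3*sqrt(2)*s^3/2 - 5*s^2 + 3*sqrt(2)*s^2/2 - 6*sqrt(2)*s - 5*s - 6*sqrt(2)
(5) = p^4 + 7*p^3 + 14*p^2 + 8*p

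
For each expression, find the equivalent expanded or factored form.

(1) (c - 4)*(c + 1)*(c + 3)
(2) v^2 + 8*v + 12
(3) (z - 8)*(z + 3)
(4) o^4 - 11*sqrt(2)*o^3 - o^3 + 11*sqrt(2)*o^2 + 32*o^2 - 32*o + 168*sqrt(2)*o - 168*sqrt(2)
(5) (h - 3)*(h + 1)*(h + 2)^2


(1) = c^3 - 13*c - 12
(2) = (v + 2)*(v + 6)
(3) = z^2 - 5*z - 24
(4) = (o - 1)*(o - 7*sqrt(2))*(o - 6*sqrt(2))*(o + 2*sqrt(2))
(5) = h^4 + 2*h^3 - 7*h^2 - 20*h - 12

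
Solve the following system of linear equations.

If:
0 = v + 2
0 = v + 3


Then:
No Solution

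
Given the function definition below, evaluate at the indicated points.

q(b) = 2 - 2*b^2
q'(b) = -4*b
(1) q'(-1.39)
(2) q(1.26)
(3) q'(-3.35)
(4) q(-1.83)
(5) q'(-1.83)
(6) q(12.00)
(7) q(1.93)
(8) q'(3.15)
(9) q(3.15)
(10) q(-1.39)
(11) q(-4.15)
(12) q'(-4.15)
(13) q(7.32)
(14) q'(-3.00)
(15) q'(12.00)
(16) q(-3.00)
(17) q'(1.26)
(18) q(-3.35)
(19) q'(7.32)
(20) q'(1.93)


(1) = 5.56
(2) = -1.18
(3) = 13.40
(4) = -4.70
(5) = 7.32
(6) = -286.00
(7) = -5.45
(8) = -12.60
(9) = -17.84
(10) = -1.86
(11) = -32.45
(12) = 16.60
(13) = -105.16
(14) = 12.00
(15) = -48.00
(16) = -16.00
(17) = -5.04
(18) = -20.45
(19) = -29.28
(20) = -7.72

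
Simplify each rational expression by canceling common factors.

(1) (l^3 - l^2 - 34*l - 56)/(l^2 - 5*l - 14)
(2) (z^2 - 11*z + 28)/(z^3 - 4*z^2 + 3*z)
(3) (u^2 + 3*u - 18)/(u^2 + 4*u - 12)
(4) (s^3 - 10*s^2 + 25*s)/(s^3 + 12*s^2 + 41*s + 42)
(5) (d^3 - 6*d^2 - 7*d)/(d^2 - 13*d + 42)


(1) = l + 4
(2) = (z^2 - 11*z + 28)/(z^3 - 4*z^2 + 3*z)
(3) = (u - 3)/(u - 2)
(4) = (s^3 - 10*s^2 + 25*s)/(s^3 + 12*s^2 + 41*s + 42)
(5) = (d^2 + d)/(d - 6)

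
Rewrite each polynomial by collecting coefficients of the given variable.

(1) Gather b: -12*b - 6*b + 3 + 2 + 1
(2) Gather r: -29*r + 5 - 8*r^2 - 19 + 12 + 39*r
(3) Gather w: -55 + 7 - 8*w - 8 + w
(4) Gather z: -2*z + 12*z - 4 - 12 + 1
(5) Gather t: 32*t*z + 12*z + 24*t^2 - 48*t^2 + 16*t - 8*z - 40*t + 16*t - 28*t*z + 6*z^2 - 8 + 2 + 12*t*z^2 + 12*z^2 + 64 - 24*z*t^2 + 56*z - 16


(1) = 6 - 18*b
(2) = -8*r^2 + 10*r - 2
(3) = -7*w - 56
(4) = 10*z - 15
(5) = t^2*(-24*z - 24) + t*(12*z^2 + 4*z - 8) + 18*z^2 + 60*z + 42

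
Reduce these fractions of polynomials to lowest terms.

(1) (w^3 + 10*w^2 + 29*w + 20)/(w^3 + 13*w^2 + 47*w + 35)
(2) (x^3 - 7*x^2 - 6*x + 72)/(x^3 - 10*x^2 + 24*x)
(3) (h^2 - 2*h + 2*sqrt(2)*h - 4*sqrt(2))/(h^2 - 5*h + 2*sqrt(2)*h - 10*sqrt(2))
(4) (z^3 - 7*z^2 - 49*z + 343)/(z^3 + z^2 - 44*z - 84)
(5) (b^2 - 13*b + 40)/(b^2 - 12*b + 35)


(1) = (w + 4)/(w + 7)
(2) = (x + 3)/x
(3) = (h - 2)/(h - 5)
(4) = (z^2 - 49)/(z^2 + 8*z + 12)
(5) = (b - 8)/(b - 7)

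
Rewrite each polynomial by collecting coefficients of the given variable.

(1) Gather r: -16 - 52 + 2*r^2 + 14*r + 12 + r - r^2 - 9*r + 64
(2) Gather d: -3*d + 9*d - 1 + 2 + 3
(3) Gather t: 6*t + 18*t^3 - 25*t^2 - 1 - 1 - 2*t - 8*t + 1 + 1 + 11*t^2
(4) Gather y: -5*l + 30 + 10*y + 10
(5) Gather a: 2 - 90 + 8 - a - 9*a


(1) = r^2 + 6*r + 8
(2) = 6*d + 4
(3) = 18*t^3 - 14*t^2 - 4*t
(4) = -5*l + 10*y + 40
(5) = -10*a - 80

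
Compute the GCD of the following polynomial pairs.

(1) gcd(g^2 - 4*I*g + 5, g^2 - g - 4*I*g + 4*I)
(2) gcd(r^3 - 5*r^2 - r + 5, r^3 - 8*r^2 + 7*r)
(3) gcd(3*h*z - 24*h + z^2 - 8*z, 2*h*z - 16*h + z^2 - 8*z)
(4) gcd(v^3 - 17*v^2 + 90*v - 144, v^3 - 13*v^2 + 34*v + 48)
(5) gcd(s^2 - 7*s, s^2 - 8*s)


(1) = 1
(2) = gcd((r - 5)*(r - 1)*(r + 1), r*(r - 7)*(r - 1)) = r - 1
(3) = z - 8
(4) = gcd((v - 8)*(v - 6)*(v - 3), (v - 8)*(v - 6)*(v + 1)) = v^2 - 14*v + 48
(5) = gcd(s*(s - 7), s*(s - 8)) = s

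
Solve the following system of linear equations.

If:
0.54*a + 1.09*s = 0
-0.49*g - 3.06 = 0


Then:
a = -2.01851851851852*s
g = -6.24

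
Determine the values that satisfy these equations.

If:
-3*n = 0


Then:
n = 0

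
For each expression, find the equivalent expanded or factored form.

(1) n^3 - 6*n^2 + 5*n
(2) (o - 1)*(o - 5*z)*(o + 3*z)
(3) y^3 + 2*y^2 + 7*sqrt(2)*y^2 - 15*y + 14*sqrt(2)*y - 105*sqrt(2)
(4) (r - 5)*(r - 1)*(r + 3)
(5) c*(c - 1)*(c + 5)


(1) = n*(n - 5)*(n - 1)
(2) = o^3 - 2*o^2*z - o^2 - 15*o*z^2 + 2*o*z + 15*z^2
(3) = (y - 3)*(y + 5)*(y + 7*sqrt(2))
(4) = r^3 - 3*r^2 - 13*r + 15
(5) = c^3 + 4*c^2 - 5*c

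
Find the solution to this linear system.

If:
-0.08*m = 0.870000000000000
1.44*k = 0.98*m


Then:
k = -7.40
m = -10.88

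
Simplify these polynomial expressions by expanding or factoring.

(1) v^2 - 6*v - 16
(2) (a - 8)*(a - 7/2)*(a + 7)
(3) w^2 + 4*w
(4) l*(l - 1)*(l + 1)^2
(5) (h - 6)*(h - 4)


(1) = (v - 8)*(v + 2)
(2) = a^3 - 9*a^2/2 - 105*a/2 + 196
(3) = w*(w + 4)
(4) = l^4 + l^3 - l^2 - l
(5) = h^2 - 10*h + 24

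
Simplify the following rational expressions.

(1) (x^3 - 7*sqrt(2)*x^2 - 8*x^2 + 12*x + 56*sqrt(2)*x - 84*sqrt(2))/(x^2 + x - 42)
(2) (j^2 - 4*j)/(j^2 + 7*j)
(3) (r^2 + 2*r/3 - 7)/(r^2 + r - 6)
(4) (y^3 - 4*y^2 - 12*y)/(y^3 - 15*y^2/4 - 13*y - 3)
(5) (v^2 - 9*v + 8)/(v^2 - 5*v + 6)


(1) = (x^2 + x*(-7*sqrt(2) - 2) + 14*sqrt(2))/(x + 7)
(2) = (j - 4)/(j + 7)
(3) = (3*r - 7)/(3*r - 6)
(4) = 4*y/(4*y + 1)
(5) = (v^2 - 9*v + 8)/(v^2 - 5*v + 6)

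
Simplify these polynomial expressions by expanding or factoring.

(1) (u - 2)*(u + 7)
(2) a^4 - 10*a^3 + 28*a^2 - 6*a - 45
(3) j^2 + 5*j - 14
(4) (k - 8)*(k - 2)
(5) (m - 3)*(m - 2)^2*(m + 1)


(1) = u^2 + 5*u - 14
(2) = (a - 5)*(a - 3)^2*(a + 1)
(3) = (j - 2)*(j + 7)
(4) = k^2 - 10*k + 16
(5) = m^4 - 6*m^3 + 9*m^2 + 4*m - 12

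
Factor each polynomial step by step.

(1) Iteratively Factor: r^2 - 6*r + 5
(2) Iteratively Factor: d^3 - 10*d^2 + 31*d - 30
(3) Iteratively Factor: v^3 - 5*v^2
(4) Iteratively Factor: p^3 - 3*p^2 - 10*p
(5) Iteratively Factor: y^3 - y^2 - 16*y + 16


(1) = (r - 1)*(r - 5)
(2) = (d - 3)*(d^2 - 7*d + 10) = (d - 3)*(d - 2)*(d - 5)
(3) = (v - 5)*(v^2) = v*(v - 5)*(v)
(4) = (p + 2)*(p^2 - 5*p) = p*(p + 2)*(p - 5)
(5) = (y - 1)*(y^2 - 16) = (y - 1)*(y + 4)*(y - 4)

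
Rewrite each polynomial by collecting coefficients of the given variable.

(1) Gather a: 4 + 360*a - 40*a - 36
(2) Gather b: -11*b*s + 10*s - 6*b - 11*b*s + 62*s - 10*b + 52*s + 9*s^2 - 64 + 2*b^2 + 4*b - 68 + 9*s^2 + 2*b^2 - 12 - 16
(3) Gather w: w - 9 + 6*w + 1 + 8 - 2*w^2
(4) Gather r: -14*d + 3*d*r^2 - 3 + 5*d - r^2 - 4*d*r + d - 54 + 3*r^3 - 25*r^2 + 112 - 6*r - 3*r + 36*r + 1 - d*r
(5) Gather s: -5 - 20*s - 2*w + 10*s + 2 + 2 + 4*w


(1) = 320*a - 32
(2) = 4*b^2 + b*(-22*s - 12) + 18*s^2 + 124*s - 160
(3) = -2*w^2 + 7*w
(4) = -8*d + 3*r^3 + r^2*(3*d - 26) + r*(27 - 5*d) + 56
(5) = -10*s + 2*w - 1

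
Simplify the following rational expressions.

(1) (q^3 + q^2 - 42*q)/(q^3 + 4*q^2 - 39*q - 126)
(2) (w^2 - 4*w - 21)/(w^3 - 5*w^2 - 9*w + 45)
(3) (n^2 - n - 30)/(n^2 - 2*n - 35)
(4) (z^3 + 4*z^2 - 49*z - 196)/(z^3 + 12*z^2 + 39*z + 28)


(1) = q/(q + 3)
(2) = (w - 7)/(w^2 - 8*w + 15)
(3) = (n - 6)/(n - 7)
(4) = (z - 7)/(z + 1)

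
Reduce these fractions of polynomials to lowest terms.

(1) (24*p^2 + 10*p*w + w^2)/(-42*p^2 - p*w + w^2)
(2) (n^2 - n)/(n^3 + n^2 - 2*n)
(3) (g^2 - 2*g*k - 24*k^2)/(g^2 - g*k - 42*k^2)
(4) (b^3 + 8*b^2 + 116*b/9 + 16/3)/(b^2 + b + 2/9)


(1) = (-4*p - w)/(7*p - w)
(2) = 1/(n + 2)
(3) = (g^2 - 2*g*k - 24*k^2)/(g^2 - g*k - 42*k^2)
(4) = (3*b^2 + 22*b + 24)/(3*b + 1)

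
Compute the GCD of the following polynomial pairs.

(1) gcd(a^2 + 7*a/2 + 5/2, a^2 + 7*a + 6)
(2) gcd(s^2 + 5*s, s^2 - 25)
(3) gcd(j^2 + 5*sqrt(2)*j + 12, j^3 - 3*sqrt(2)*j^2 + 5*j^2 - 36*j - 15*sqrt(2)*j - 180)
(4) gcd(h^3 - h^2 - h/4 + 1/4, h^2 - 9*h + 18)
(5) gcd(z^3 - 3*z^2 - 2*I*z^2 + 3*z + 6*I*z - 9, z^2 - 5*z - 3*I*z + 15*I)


(1) = gcd((a + 1)*(a + 5/2), (a + 1)*(a + 6)) = a + 1
(2) = s + 5
(3) = gcd((j + 2*sqrt(2))*(j + 3*sqrt(2)), (j + 5)*(j - 6*sqrt(2))*(j + 3*sqrt(2))) = j + 3*sqrt(2)
(4) = gcd((h - 1)*(h - 1/2)*(h + 1/2), (h - 6)*(h - 3)) = 1
(5) = gcd((z - 3)*(z - 3*I)*(z + I), (z - 5)*(z - 3*I)) = z - 3*I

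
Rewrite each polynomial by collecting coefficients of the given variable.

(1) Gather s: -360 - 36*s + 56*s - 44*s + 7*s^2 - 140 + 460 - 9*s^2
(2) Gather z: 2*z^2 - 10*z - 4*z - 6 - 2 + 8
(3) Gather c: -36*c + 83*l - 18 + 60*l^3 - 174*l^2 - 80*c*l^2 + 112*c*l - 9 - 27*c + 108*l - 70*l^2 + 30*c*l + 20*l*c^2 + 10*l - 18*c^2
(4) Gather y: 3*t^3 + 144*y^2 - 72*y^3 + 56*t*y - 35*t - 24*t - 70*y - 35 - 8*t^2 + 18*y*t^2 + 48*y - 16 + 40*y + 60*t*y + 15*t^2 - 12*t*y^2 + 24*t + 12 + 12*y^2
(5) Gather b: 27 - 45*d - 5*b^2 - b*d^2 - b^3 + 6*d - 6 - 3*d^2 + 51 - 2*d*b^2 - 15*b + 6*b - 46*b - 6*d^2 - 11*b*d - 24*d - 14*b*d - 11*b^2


(1) = -2*s^2 - 24*s - 40
(2) = 2*z^2 - 14*z
(3) = c^2*(20*l - 18) + c*(-80*l^2 + 142*l - 63) + 60*l^3 - 244*l^2 + 201*l - 27
(4) = 3*t^3 + 7*t^2 - 35*t - 72*y^3 + y^2*(156 - 12*t) + y*(18*t^2 + 116*t + 18) - 39
(5) = -b^3 + b^2*(-2*d - 16) + b*(-d^2 - 25*d - 55) - 9*d^2 - 63*d + 72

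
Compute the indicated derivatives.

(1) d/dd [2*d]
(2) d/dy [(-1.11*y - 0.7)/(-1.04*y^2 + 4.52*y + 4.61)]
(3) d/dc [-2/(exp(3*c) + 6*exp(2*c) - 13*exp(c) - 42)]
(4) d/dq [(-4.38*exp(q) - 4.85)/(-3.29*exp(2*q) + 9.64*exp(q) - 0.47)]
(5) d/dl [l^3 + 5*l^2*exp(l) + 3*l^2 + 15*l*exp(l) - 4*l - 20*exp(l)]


(1) = 2
(2) = (1.1544*y^2 - 5.0172*y - (1.11*y + 0.7)*(2.08*y - 4.52) - 5.1171)/(-1.04*y^2 + 4.52*y + 4.61)^2
(3) = (6*exp(2*c) + 24*exp(c) - 26)*exp(c)/(exp(3*c) + 6*exp(2*c) - 13*exp(c) - 42)^2
(4) = (-14.4102*exp(2*q) - 31.913*exp(q) + 48.8126)*exp(q)/(10.8241*exp(4*q) - 63.4312*exp(3*q) + 96.0222*exp(2*q) - 9.0616*exp(q) + 0.2209)
(5) = 5*l^2*exp(l) + 3*l^2 + 25*l*exp(l) + 6*l - 5*exp(l) - 4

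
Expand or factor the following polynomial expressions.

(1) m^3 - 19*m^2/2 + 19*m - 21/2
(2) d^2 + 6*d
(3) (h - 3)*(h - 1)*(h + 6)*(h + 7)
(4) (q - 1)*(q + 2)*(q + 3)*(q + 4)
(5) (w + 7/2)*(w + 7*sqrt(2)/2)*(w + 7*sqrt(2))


(1) = (m - 7)*(m - 3/2)*(m - 1)
(2) = d*(d + 6)
(3) = h^4 + 9*h^3 - 7*h^2 - 129*h + 126
(4) = q^4 + 8*q^3 + 17*q^2 - 2*q - 24
(5) = w^3 + 7*w^2/2 + 21*sqrt(2)*w^2/2 + 49*w + 147*sqrt(2)*w/4 + 343/2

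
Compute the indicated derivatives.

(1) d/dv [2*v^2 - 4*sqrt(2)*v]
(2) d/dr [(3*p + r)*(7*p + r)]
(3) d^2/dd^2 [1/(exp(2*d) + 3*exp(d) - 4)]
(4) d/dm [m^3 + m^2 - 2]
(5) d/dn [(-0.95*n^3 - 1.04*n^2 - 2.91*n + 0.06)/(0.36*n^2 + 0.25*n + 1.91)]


(1) = 4*v - 4*sqrt(2)
(2) = 10*p + 2*r
(3) = (2*(2*exp(d) + 3)^2*exp(d) - (4*exp(d) + 3)*(exp(2*d) + 3*exp(d) - 4))*exp(d)/(exp(2*d) + 3*exp(d) - 4)^3
(4) = m*(3*m + 2)
(5) = (-0.342*n^4 - 0.475*n^3 - 4.6559*n^2 - 4.016*n - 5.5731)/(0.1296*n^4 + 0.18*n^3 + 1.4377*n^2 + 0.955*n + 3.6481)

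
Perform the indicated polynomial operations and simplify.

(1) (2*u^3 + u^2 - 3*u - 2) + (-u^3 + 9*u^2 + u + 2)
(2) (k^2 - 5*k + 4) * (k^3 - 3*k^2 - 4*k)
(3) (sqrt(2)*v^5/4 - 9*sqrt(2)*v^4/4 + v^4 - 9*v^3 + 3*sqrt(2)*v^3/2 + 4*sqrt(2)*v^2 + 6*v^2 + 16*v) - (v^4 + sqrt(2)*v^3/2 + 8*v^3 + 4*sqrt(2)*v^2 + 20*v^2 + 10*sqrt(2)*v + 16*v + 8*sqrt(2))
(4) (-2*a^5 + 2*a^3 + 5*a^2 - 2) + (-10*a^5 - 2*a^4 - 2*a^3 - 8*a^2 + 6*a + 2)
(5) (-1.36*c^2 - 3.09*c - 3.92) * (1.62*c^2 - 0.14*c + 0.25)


(1) = u^3 + 10*u^2 - 2*u
(2) = k^5 - 8*k^4 + 15*k^3 + 8*k^2 - 16*k
(3) = sqrt(2)*v^5/4 - 9*sqrt(2)*v^4/4 - 17*v^3 + sqrt(2)*v^3 - 14*v^2 - 10*sqrt(2)*v - 8*sqrt(2)
(4) = -12*a^5 - 2*a^4 - 3*a^2 + 6*a
(5) = -2.2032*c^4 - 4.8154*c^3 - 6.2578*c^2 - 0.2237*c - 0.98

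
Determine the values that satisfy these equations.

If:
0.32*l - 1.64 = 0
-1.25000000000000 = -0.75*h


Then:
h = 1.67
l = 5.12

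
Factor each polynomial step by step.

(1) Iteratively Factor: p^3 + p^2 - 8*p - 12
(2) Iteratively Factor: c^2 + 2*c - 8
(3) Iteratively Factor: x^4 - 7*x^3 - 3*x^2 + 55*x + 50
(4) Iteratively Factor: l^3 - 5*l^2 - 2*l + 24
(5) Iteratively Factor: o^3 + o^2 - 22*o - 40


(1) = (p - 3)*(p^2 + 4*p + 4) = (p - 3)*(p + 2)*(p + 2)
(2) = (c + 4)*(c - 2)
(3) = (x + 2)*(x^3 - 9*x^2 + 15*x + 25) = (x - 5)*(x + 2)*(x^2 - 4*x - 5) = (x - 5)^2*(x + 2)*(x + 1)
(4) = (l - 4)*(l^2 - l - 6) = (l - 4)*(l - 3)*(l + 2)
(5) = (o + 4)*(o^2 - 3*o - 10) = (o - 5)*(o + 4)*(o + 2)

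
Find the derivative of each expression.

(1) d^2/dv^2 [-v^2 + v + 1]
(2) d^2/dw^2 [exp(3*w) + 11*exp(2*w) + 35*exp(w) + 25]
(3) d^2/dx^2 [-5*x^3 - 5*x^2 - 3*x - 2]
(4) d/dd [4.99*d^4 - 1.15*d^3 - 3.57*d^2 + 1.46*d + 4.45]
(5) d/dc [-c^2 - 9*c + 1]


(1) = -2
(2) = (9*exp(2*w) + 44*exp(w) + 35)*exp(w)
(3) = -30*x - 10
(4) = 19.96*d^3 - 3.45*d^2 - 7.14*d + 1.46
(5) = -2*c - 9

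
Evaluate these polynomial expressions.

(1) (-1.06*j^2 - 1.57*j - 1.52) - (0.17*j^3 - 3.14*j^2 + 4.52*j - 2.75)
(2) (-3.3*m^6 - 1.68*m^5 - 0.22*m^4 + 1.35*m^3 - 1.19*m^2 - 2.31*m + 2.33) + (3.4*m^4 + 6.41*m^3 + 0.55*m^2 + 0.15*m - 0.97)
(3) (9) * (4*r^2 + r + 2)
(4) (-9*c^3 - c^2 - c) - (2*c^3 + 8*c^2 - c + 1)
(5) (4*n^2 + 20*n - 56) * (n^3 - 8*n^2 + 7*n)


(1) = -0.17*j^3 + 2.08*j^2 - 6.09*j + 1.23
(2) = -3.3*m^6 - 1.68*m^5 + 3.18*m^4 + 7.76*m^3 - 0.64*m^2 - 2.16*m + 1.36
(3) = 36*r^2 + 9*r + 18
(4) = -11*c^3 - 9*c^2 - 1
(5) = 4*n^5 - 12*n^4 - 188*n^3 + 588*n^2 - 392*n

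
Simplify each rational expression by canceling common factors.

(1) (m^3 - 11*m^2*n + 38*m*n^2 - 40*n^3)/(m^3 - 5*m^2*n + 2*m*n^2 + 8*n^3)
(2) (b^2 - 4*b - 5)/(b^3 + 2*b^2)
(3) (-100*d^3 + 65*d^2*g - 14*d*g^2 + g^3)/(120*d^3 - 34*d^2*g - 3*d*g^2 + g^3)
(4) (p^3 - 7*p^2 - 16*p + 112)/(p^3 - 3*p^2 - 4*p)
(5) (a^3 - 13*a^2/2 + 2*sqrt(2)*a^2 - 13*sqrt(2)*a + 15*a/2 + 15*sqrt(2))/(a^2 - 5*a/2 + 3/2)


(1) = (m - 5*n)/(m + n)
(2) = (b^2 - 4*b - 5)/(b^3 + 2*b^2)
(3) = (-5*d + g)/(6*d + g)
(4) = (p^2 - 3*p - 28)/(p^2 + p)
(5) = (4*a^2 + a*(-20 + 8*sqrt(2)) - 40*sqrt(2))/(4*a - 4)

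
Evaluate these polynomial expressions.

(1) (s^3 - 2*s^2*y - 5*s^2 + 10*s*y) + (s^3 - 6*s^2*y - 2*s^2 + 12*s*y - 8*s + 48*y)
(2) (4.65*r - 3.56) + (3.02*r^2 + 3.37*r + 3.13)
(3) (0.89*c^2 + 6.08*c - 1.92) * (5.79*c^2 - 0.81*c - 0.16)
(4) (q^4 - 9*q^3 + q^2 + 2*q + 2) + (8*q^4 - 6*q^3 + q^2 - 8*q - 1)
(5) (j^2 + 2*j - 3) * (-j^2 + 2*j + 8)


(1) = 2*s^3 - 8*s^2*y - 7*s^2 + 22*s*y - 8*s + 48*y
(2) = 3.02*r^2 + 8.02*r - 0.43
(3) = 5.1531*c^4 + 34.4823*c^3 - 16.184*c^2 + 0.5824*c + 0.3072
(4) = 9*q^4 - 15*q^3 + 2*q^2 - 6*q + 1
(5) = -j^4 + 15*j^2 + 10*j - 24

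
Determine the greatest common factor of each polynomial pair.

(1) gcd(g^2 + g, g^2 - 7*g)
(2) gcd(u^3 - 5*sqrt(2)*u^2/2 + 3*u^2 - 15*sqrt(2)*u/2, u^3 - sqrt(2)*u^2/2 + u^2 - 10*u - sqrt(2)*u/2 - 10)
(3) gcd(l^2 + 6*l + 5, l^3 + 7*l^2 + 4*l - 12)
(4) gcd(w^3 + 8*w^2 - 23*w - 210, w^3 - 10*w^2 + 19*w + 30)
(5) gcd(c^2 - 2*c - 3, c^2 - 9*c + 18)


(1) = g
(2) = u - 5*sqrt(2)/2
(3) = gcd((l + 1)*(l + 5), (l - 1)*(l + 2)*(l + 6)) = 1
(4) = gcd((w - 5)*(w + 6)*(w + 7), (w - 6)*(w - 5)*(w + 1)) = w - 5
(5) = c - 3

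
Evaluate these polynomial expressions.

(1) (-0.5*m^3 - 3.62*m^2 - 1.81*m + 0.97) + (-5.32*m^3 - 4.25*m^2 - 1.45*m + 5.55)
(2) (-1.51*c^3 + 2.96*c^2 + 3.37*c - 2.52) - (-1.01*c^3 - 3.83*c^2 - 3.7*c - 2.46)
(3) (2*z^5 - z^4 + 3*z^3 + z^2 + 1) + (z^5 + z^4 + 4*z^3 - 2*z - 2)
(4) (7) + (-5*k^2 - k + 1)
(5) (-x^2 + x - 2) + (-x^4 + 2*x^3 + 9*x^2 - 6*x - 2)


(1) = -5.82*m^3 - 7.87*m^2 - 3.26*m + 6.52
(2) = -0.5*c^3 + 6.79*c^2 + 7.07*c - 0.06
(3) = 3*z^5 + 7*z^3 + z^2 - 2*z - 1
(4) = -5*k^2 - k + 8
(5) = -x^4 + 2*x^3 + 8*x^2 - 5*x - 4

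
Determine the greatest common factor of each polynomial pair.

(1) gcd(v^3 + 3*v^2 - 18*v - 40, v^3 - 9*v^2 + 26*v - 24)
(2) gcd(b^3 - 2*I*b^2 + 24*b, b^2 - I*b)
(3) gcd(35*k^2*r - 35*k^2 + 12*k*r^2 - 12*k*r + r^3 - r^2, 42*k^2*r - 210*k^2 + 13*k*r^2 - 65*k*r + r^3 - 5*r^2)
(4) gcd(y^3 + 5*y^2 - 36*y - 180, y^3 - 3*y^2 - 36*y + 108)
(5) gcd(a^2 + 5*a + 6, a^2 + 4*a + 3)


(1) = gcd((v - 4)*(v + 2)*(v + 5), (v - 4)*(v - 3)*(v - 2)) = v - 4
(2) = b
(3) = gcd((5*k + r)*(7*k + r)*(r - 1), (6*k + r)*(7*k + r)*(r - 5)) = 7*k + r
(4) = gcd((y - 6)*(y + 5)*(y + 6), (y - 6)*(y - 3)*(y + 6)) = y^2 - 36
(5) = gcd((a + 2)*(a + 3), (a + 1)*(a + 3)) = a + 3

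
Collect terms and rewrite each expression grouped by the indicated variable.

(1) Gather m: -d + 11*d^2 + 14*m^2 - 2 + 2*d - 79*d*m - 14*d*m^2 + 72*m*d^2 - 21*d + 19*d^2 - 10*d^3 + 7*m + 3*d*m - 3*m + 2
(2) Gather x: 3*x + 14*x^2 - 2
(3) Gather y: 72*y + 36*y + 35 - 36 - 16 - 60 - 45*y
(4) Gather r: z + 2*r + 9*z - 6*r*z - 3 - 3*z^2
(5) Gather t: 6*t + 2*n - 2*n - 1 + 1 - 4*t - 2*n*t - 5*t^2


(1) = -10*d^3 + 30*d^2 - 20*d + m^2*(14 - 14*d) + m*(72*d^2 - 76*d + 4)
(2) = 14*x^2 + 3*x - 2
(3) = 63*y - 77
(4) = r*(2 - 6*z) - 3*z^2 + 10*z - 3
(5) = -5*t^2 + t*(2 - 2*n)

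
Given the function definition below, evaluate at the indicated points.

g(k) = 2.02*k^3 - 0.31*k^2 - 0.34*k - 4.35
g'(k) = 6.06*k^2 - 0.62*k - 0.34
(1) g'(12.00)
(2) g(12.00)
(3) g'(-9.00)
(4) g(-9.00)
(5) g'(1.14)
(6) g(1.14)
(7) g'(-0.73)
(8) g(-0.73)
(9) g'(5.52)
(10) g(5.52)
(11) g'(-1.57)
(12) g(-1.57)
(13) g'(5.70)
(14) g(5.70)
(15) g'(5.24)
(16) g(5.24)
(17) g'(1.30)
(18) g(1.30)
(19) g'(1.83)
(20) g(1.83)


(1) = 864.86
(2) = 3437.49
(3) = 496.10
(4) = -1498.98
(5) = 6.83
(6) = -2.15
(7) = 3.34
(8) = -5.05
(9) = 180.89
(10) = 324.08
(11) = 15.57
(12) = -12.40
(13) = 193.02
(14) = 357.73
(15) = 162.80
(16) = 275.99
(17) = 9.10
(18) = -0.88
(19) = 18.82
(20) = 6.37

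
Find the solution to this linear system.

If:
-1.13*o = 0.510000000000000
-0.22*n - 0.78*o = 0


Then:
n = 1.60
o = -0.45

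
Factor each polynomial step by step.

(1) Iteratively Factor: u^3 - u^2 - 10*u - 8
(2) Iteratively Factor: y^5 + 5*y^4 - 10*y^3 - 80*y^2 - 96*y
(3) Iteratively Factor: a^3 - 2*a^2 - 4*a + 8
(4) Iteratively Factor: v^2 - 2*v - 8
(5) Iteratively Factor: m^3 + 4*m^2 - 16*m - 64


(1) = (u - 4)*(u^2 + 3*u + 2) = (u - 4)*(u + 1)*(u + 2)
(2) = (y + 3)*(y^4 + 2*y^3 - 16*y^2 - 32*y) = y*(y + 3)*(y^3 + 2*y^2 - 16*y - 32) = y*(y + 2)*(y + 3)*(y^2 - 16) = y*(y - 4)*(y + 2)*(y + 3)*(y + 4)
(3) = (a + 2)*(a^2 - 4*a + 4) = (a - 2)*(a + 2)*(a - 2)
(4) = (v - 4)*(v + 2)
(5) = (m - 4)*(m^2 + 8*m + 16) = (m - 4)*(m + 4)*(m + 4)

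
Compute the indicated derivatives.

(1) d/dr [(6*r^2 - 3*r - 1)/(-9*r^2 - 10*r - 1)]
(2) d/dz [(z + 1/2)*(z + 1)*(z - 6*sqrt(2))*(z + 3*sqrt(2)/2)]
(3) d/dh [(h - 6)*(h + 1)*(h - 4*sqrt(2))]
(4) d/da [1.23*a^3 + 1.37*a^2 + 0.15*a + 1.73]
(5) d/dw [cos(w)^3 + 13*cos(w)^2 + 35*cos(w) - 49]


(1) = (-87*r^2 - 30*r - 7)/(81*r^4 + 180*r^3 + 118*r^2 + 20*r + 1)
(2) = 4*z^3 - 27*sqrt(2)*z^2/2 + 9*z^2/2 - 35*z - 27*sqrt(2)*z/2 - 27 - 9*sqrt(2)/4
(3) = 3*h^2 - 8*sqrt(2)*h - 10*h - 6 + 20*sqrt(2)
(4) = 3.69*a^2 + 2.74*a + 0.15
(5) = (3*sin(w)^2 - 26*cos(w) - 38)*sin(w)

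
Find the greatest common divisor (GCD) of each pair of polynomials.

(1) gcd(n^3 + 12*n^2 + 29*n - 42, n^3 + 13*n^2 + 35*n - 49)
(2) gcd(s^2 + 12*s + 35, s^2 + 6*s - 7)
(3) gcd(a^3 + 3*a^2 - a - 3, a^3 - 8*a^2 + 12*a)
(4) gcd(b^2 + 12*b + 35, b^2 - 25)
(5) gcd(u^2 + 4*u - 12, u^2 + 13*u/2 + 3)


(1) = gcd((n - 1)*(n + 6)*(n + 7), (n - 1)*(n + 7)^2) = n^2 + 6*n - 7
(2) = s + 7
(3) = 1
(4) = b + 5
(5) = u + 6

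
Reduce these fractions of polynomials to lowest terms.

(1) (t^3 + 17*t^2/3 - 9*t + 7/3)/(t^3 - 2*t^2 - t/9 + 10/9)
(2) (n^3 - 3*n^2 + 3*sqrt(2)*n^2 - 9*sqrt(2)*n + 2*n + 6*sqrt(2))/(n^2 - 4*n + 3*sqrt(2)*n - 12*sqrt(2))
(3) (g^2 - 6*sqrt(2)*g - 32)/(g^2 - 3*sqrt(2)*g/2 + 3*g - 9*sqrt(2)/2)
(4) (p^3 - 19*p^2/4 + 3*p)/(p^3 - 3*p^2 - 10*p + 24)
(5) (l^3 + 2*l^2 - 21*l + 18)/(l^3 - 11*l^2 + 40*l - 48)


(1) = (9*t^2 + 60*t - 21)/(9*t^2 - 9*t - 10)
(2) = (n^2 - 3*n + 2)/(n - 4)
(3) = (2*g^2 - 12*sqrt(2)*g - 64)/(2*g^2 + g*(6 - 3*sqrt(2)) - 9*sqrt(2))
(4) = (4*p^2 - 3*p)/(4*p^2 + 4*p - 24)
(5) = (l^2 + 5*l - 6)/(l^2 - 8*l + 16)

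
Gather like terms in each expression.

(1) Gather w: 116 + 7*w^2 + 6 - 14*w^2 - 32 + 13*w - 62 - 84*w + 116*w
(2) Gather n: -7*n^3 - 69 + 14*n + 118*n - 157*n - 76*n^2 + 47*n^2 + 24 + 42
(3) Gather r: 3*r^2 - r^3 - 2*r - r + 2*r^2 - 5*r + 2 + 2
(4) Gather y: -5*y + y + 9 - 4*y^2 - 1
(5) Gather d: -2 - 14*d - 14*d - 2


(1) = -7*w^2 + 45*w + 28
(2) = -7*n^3 - 29*n^2 - 25*n - 3
(3) = -r^3 + 5*r^2 - 8*r + 4
(4) = -4*y^2 - 4*y + 8
(5) = -28*d - 4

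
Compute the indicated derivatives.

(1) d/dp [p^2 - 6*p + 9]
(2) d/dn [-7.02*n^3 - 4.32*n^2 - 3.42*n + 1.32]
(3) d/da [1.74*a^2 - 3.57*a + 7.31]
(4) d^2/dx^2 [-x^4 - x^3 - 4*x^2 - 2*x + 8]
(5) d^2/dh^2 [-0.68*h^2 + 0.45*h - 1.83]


(1) = 2*p - 6
(2) = -21.06*n^2 - 8.64*n - 3.42
(3) = 3.48*a - 3.57
(4) = -12*x^2 - 6*x - 8
(5) = -1.36000000000000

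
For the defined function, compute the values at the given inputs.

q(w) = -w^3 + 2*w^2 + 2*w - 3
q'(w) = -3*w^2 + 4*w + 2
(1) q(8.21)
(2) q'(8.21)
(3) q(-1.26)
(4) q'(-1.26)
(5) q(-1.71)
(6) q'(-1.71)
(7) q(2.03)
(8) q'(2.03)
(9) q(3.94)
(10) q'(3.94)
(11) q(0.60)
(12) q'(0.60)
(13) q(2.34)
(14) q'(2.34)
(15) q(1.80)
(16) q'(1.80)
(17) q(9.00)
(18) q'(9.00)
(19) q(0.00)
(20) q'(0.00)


(1) = -405.16
(2) = -167.37
(3) = -0.34
(4) = -7.80
(5) = 4.43
(6) = -13.61
(7) = 0.94
(8) = -2.24
(9) = -25.24
(10) = -28.81
(11) = -1.30
(12) = 3.32
(13) = -0.18
(14) = -5.07
(15) = 1.25
(16) = -0.52
(17) = -552.00
(18) = -205.00
(19) = -3.00
(20) = 2.00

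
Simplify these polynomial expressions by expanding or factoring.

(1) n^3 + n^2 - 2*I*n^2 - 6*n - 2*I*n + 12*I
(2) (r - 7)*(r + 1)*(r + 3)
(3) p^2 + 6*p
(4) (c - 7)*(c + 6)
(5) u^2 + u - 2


(1) = (n - 2)*(n + 3)*(n - 2*I)
(2) = r^3 - 3*r^2 - 25*r - 21
(3) = p*(p + 6)
(4) = c^2 - c - 42
(5) = (u - 1)*(u + 2)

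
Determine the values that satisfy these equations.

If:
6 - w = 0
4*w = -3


Then:
No Solution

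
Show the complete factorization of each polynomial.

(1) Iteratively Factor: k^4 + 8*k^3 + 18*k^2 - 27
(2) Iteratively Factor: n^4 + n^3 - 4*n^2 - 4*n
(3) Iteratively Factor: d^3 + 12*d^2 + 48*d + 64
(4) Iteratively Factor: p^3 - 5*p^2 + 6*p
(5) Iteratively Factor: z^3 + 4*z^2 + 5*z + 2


(1) = (k + 3)*(k^3 + 5*k^2 + 3*k - 9) = (k + 3)^2*(k^2 + 2*k - 3) = (k + 3)^3*(k - 1)
(2) = (n + 1)*(n^3 - 4*n) = (n + 1)*(n + 2)*(n^2 - 2*n) = n*(n + 1)*(n + 2)*(n - 2)
(3) = (d + 4)*(d^2 + 8*d + 16) = (d + 4)^2*(d + 4)
(4) = (p - 2)*(p^2 - 3*p) = (p - 3)*(p - 2)*(p)
(5) = (z + 2)*(z^2 + 2*z + 1) = (z + 1)*(z + 2)*(z + 1)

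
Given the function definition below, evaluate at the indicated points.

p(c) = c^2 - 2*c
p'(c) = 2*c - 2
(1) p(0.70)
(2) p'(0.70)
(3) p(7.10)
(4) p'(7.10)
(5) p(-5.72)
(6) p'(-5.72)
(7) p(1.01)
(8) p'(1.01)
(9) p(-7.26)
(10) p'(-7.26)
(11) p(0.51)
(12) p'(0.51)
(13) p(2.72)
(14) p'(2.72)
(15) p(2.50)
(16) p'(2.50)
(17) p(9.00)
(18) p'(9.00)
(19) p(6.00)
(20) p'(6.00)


(1) = -0.91
(2) = -0.60
(3) = 36.21
(4) = 12.20
(5) = 44.16
(6) = -13.44
(7) = -1.00
(8) = 0.02
(9) = 67.23
(10) = -16.52
(11) = -0.76
(12) = -0.98
(13) = 1.96
(14) = 3.44
(15) = 1.25
(16) = 3.00
(17) = 63.00
(18) = 16.00
(19) = 24.00
(20) = 10.00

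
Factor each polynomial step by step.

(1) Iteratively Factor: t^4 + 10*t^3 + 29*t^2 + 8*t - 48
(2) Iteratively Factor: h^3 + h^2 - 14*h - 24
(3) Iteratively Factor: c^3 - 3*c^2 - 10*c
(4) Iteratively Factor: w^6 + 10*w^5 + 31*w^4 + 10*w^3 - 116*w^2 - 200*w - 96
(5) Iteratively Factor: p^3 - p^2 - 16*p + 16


(1) = (t + 3)*(t^3 + 7*t^2 + 8*t - 16) = (t + 3)*(t + 4)*(t^2 + 3*t - 4) = (t + 3)*(t + 4)^2*(t - 1)
(2) = (h + 2)*(h^2 - h - 12) = (h - 4)*(h + 2)*(h + 3)
(3) = (c - 5)*(c^2 + 2*c) = c*(c - 5)*(c + 2)
(4) = (w - 2)*(w^5 + 12*w^4 + 55*w^3 + 120*w^2 + 124*w + 48) = (w - 2)*(w + 2)*(w^4 + 10*w^3 + 35*w^2 + 50*w + 24) = (w - 2)*(w + 2)*(w + 3)*(w^3 + 7*w^2 + 14*w + 8) = (w - 2)*(w + 2)*(w + 3)*(w + 4)*(w^2 + 3*w + 2) = (w - 2)*(w + 2)^2*(w + 3)*(w + 4)*(w + 1)
(5) = (p - 1)*(p^2 - 16) = (p - 4)*(p - 1)*(p + 4)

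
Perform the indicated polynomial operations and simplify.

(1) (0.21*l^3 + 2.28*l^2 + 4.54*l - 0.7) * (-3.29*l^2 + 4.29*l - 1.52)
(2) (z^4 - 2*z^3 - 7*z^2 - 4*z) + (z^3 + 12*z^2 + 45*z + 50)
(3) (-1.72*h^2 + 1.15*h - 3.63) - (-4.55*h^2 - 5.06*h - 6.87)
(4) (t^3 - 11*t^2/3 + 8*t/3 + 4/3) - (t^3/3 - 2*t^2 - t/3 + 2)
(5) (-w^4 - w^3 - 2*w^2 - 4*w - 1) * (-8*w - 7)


(1) = -0.6909*l^5 - 6.6003*l^4 - 5.4746*l^3 + 18.314*l^2 - 9.9038*l + 1.064
(2) = z^4 - z^3 + 5*z^2 + 41*z + 50
(3) = 2.83*h^2 + 6.21*h + 3.24
(4) = 2*t^3/3 - 5*t^2/3 + 3*t - 2/3
(5) = 8*w^5 + 15*w^4 + 23*w^3 + 46*w^2 + 36*w + 7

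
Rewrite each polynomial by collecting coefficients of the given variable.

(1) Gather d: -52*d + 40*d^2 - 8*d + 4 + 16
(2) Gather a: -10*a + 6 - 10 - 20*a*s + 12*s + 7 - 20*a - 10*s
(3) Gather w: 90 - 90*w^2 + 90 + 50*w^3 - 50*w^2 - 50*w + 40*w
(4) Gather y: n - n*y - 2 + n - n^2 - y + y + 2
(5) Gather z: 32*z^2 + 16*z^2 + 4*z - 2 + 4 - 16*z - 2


(1) = 40*d^2 - 60*d + 20
(2) = a*(-20*s - 30) + 2*s + 3
(3) = 50*w^3 - 140*w^2 - 10*w + 180
(4) = -n^2 - n*y + 2*n
(5) = 48*z^2 - 12*z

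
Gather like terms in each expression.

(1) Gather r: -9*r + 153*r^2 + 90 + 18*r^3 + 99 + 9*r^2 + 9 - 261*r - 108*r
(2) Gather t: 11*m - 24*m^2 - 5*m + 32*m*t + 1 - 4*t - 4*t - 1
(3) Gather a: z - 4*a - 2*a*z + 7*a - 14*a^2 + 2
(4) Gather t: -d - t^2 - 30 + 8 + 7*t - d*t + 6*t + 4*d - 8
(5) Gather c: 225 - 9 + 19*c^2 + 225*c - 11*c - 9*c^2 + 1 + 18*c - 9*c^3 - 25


(1) = 18*r^3 + 162*r^2 - 378*r + 198
(2) = -24*m^2 + 6*m + t*(32*m - 8)
(3) = -14*a^2 + a*(3 - 2*z) + z + 2
(4) = 3*d - t^2 + t*(13 - d) - 30
(5) = -9*c^3 + 10*c^2 + 232*c + 192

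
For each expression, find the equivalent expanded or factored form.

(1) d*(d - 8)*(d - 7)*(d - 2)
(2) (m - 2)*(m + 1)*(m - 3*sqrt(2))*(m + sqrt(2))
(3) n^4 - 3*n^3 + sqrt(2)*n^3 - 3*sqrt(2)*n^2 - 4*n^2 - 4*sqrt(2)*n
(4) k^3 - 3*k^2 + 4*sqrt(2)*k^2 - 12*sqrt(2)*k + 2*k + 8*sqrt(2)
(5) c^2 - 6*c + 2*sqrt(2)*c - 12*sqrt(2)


(1) = d^4 - 17*d^3 + 86*d^2 - 112*d
(2) = m^4 - 2*sqrt(2)*m^3 - m^3 - 8*m^2 + 2*sqrt(2)*m^2 + 4*sqrt(2)*m + 6*m + 12
(3) = n*(n - 4)*(n + 1)*(n + sqrt(2))
(4) = (k - 2)*(k - 1)*(k + 4*sqrt(2))
(5) = (c - 6)*(c + 2*sqrt(2))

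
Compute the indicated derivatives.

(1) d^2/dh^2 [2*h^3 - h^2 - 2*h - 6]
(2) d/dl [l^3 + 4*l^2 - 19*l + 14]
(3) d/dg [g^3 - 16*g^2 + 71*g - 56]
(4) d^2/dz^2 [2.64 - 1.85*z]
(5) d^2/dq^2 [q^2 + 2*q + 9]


(1) = 12*h - 2
(2) = 3*l^2 + 8*l - 19
(3) = 3*g^2 - 32*g + 71
(4) = 0
(5) = 2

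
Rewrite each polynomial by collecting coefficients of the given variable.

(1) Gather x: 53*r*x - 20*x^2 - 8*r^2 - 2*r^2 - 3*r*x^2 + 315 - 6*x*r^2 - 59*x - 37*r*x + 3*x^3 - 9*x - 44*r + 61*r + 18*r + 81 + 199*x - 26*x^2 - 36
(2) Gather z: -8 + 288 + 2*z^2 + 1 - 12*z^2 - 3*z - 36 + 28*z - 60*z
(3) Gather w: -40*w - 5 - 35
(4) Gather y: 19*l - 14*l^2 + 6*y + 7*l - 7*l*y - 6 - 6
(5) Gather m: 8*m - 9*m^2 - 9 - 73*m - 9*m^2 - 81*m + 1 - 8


(1) = -10*r^2 + 35*r + 3*x^3 + x^2*(-3*r - 46) + x*(-6*r^2 + 16*r + 131) + 360
(2) = -10*z^2 - 35*z + 245
(3) = -40*w - 40
(4) = -14*l^2 + 26*l + y*(6 - 7*l) - 12
(5) = -18*m^2 - 146*m - 16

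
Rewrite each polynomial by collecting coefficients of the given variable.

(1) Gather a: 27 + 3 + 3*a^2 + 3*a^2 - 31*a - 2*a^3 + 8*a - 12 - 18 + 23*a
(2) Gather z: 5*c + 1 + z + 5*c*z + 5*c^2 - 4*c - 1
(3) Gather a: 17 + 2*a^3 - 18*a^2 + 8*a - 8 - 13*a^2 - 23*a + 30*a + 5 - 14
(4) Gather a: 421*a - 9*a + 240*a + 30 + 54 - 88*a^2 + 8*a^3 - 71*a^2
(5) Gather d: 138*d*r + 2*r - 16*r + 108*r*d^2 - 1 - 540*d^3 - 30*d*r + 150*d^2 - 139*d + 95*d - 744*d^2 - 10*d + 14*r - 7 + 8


(1) = -2*a^3 + 6*a^2
(2) = 5*c^2 + c + z*(5*c + 1)
(3) = 2*a^3 - 31*a^2 + 15*a
(4) = 8*a^3 - 159*a^2 + 652*a + 84
(5) = -540*d^3 + d^2*(108*r - 594) + d*(108*r - 54)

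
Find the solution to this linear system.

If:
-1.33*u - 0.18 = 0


Then:
u = -0.14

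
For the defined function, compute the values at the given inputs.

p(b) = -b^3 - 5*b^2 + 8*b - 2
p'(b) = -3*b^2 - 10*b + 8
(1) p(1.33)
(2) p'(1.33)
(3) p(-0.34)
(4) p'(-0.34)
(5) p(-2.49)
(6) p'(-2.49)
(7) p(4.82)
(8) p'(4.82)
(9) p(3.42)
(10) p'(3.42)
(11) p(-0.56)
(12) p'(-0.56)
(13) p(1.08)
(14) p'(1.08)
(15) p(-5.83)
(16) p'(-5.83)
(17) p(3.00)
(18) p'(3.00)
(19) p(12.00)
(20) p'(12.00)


(1) = -2.56
(2) = -10.61
(3) = -5.26
(4) = 11.05
(5) = -37.48
(6) = 14.30
(7) = -191.58
(8) = -109.90
(9) = -73.12
(10) = -61.29
(11) = -7.87
(12) = 12.66
(13) = -0.45
(14) = -6.30
(15) = -20.43
(16) = -35.67
(17) = -50.00
(18) = -49.00
(19) = -2354.00
(20) = -544.00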